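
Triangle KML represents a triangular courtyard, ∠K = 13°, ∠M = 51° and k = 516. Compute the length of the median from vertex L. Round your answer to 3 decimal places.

812.035

The third angle is ∠L = 180° − ∠K − ∠M = 116.00°.
Law of sines: m = k·sin M/sin K ≈ 1782.6.
Law of sines: l = k·sin L/sin K ≈ 2061.7.
Median from L: ½√(2·k² + 2·m² − l²) ≈ 812.04.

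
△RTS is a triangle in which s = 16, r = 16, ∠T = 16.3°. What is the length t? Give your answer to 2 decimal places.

By the law of cosines, t² = s² + r² − 2·s·r·cos T = 20.58, so t ≈ 4.5365.

4.54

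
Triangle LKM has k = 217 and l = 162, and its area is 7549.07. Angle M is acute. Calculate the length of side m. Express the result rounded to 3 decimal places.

From area = ½·l·k·sin M, we get sin M = 2·area/(l·k) ≈ 0.42949.
Taking the acute solution, ∠M ≈ 25.43°.
Law of cosines then gives m ≈ 99.195.

99.195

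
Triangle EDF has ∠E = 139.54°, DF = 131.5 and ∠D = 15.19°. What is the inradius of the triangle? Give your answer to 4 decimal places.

The third angle is ∠F = 180° − ∠E − ∠D = 25.27°.
Law of sines: FE = DF·sin D/sin E ≈ 53.097.
Law of sines: ED = DF·sin F/sin E ≈ 86.506.
Area = ½·DF·FE·sin F ≈ 1490.3.
Semiperimeter s = (131.5+53.097+86.506)/2 = 135.55.
Inradius = area/s = 1490.3/135.55 ≈ 10.994.

r ≈ 10.9944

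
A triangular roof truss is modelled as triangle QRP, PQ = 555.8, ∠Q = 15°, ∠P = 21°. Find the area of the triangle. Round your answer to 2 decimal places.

24373.27

The third angle is ∠R = 180° − ∠P − ∠Q = 144.00°.
Law of sines: RP = PQ·sin Q/sin R ≈ 244.74.
Law of sines: QR = PQ·sin P/sin R ≈ 338.87.
Area = ½·PQ·RP·sin P ≈ 24373.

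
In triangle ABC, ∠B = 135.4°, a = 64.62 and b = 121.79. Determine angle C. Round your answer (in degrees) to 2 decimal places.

Law of sines: sin A = a·sin B/b ≈ 0.37255.
Since b ≥ a, only the acute value applies: ∠A ≈ 21.87°.
Then ∠C = 180° − ∠B − ∠A ≈ 22.73°.

∠C ≈ 22.73°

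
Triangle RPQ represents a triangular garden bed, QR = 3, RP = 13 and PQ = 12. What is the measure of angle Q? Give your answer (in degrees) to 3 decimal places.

∠Q ≈ 102.840°

By the law of cosines, cos Q = (PQ² + QR² − RP²) / (2·PQ·QR) ≈ -0.22222, so ∠Q ≈ 102.84°.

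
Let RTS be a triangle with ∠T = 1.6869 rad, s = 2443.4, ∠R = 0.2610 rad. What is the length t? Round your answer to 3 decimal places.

The third angle is ∠S = π − ∠R − ∠T = 1.1937 rad.
Law of sines: t = s·sin T/sin S ≈ 2610.4.

2610.367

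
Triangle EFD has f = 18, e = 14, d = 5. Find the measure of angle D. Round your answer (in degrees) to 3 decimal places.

By the law of cosines, cos D = (e² + f² − d²) / (2·e·f) ≈ 0.98214, so ∠D ≈ 10.84°.

∠D ≈ 10.844°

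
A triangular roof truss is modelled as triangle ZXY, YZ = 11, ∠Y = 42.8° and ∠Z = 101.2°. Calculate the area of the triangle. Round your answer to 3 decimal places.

The third angle is ∠X = 180° − ∠Y − ∠Z = 36.00°.
Law of sines: XY = YZ·sin Z/sin X ≈ 18.358.
Law of sines: ZX = YZ·sin Y/sin X ≈ 12.715.
Area = ½·YZ·XY·sin Y ≈ 68.602.

68.602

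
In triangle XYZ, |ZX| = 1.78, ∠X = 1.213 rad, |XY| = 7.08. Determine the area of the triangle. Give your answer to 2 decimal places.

Area = ½·|ZX|·|XY|·sin X ≈ 5.9022.

5.90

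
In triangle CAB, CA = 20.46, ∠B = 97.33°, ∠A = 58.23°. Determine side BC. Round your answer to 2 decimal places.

17.54

The third angle is ∠C = 180° − ∠A − ∠B = 24.44°.
Law of sines: BC = CA·sin A/sin B ≈ 17.538.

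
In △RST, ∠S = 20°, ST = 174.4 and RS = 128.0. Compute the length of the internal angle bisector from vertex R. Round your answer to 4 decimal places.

t_R ≈ 44.3854

By the law of cosines, TR² = RS² + ST² − 2·RS·ST·cos S = 4845.5, so TR ≈ 69.609.
Law of cosines again: cos R = (TR² + RS² − ST²)/(2·TR·RS) ≈ -0.51548, so ∠R ≈ 121.03°.
The bisector from R has length 2·TR·RS·cos(∠R/2)/(TR+RS) ≈ 44.385.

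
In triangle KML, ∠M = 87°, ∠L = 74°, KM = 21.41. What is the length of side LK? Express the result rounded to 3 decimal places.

The third angle is ∠K = 180° − ∠M − ∠L = 19.00°.
Law of sines: LK = KM·sin M/sin L ≈ 22.242.

22.242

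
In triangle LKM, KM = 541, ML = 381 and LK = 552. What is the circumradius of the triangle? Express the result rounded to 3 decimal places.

R ≈ 291.628

By the law of cosines, cos L = (ML² + LK² − KM²) / (2·ML·LK) ≈ 0.37369, so ∠L ≈ 1.188 rad.
Circumradius = KM/(2 sin L) ≈ 291.63.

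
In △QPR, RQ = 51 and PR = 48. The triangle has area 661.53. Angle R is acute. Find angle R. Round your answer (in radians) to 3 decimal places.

From area = ½·PR·RQ·sin R, we get sin R = 2·area/(PR·RQ) ≈ 0.54047.
Taking the acute solution, ∠R ≈ 0.571 rad.

∠R ≈ 0.571 rad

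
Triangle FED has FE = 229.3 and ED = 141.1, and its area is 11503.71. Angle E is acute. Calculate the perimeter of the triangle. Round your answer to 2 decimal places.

534.69

From area = ½·FE·ED·sin E, we get sin E = 2·area/(FE·ED) ≈ 0.71111.
Taking the acute solution, ∠E ≈ 45.33°.
Law of cosines then gives DF ≈ 164.29.
Perimeter = 141.1 + 164.29 + 229.3 = 534.69.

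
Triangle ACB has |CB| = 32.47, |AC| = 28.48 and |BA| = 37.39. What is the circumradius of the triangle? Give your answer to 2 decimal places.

By the law of cosines, cos A = (|BA|² + |AC|² − |CB|²) / (2·|BA|·|AC|) ≈ 0.54224, so ∠A ≈ 57.16°.
Circumradius = |CB|/(2 sin A) ≈ 19.322.

19.32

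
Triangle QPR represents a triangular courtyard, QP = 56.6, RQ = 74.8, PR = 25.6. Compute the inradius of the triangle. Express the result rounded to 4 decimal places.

Semiperimeter s = (25.6 + 74.8 + 56.6)/2 = 78.5.
Heron's formula: area = √(78.5·52.9·3.7·21.9) ≈ 580.08.
Inradius = area/s = 580.08/78.5 ≈ 7.3895.

r ≈ 7.3895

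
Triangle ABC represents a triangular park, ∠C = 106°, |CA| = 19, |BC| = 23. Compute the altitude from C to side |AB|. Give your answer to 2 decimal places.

h_C ≈ 12.49

By the law of cosines, |AB|² = |BC|² + |CA|² − 2·|BC|·|CA|·cos C = 1130.9, so |AB| ≈ 33.629.
Area = ½·|BC|·|CA|·sin C ≈ 210.04.
The altitude from C has length 2·area/|AB| ≈ 12.491.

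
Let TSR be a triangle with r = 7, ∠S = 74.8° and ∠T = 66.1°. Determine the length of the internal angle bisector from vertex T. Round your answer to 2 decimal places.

7.10

The third angle is ∠R = 180° − ∠T − ∠S = 39.10°.
Law of sines: t = r·sin T/sin R ≈ 10.147.
Law of sines: s = r·sin S/sin R ≈ 10.711.
The bisector from T has length 2·s·r·cos(∠T/2)/(s+r) ≈ 7.0967.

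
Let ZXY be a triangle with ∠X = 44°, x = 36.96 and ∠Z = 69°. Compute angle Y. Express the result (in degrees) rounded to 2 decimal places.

The third angle is ∠Y = 180° − ∠Z − ∠X = 67.00°.

∠Y ≈ 67.00°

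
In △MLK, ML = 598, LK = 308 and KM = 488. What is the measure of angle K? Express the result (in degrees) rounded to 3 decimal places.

By the law of cosines, cos K = (LK² + KM² − ML²) / (2·LK·KM) ≈ -0.08182, so ∠K ≈ 94.69°.

∠K ≈ 94.693°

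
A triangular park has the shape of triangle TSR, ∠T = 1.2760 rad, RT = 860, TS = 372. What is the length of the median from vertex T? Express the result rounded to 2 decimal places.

By the law of cosines, SR² = RT² + TS² − 2·RT·TS·cos T = 6.9208e+05, so SR ≈ 831.91.
Median from T: ½√(2·RT² + 2·TS² − SR²) ≈ 515.72.

515.72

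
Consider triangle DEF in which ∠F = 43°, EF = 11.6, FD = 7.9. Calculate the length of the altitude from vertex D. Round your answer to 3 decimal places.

h_D ≈ 5.388

By the law of cosines, DE² = EF² + FD² − 2·EF·FD·cos F = 62.927, so DE ≈ 7.9327.
Area = ½·EF·FD·sin F ≈ 31.249.
The altitude from D has length 2·area/EF ≈ 5.3878.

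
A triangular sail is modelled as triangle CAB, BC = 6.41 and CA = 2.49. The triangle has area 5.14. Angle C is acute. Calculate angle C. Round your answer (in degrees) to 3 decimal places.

40.096

From area = ½·BC·CA·sin C, we get sin C = 2·area/(BC·CA) ≈ 0.64407.
Taking the acute solution, ∠C ≈ 40.10°.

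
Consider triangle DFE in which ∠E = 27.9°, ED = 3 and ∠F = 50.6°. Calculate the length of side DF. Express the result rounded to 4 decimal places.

The third angle is ∠D = 180° − ∠F − ∠E = 101.50°.
Law of sines: DF = ED·sin E/sin F ≈ 1.8167.

1.8167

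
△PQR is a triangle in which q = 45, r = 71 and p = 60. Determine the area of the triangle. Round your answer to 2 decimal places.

Semiperimeter s = (60 + 45 + 71)/2 = 88.
Heron's formula: area = √(88·28·43·17) ≈ 1342.1.

1342.08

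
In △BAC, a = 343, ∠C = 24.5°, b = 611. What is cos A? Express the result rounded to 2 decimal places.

cos A ≈ 0.90

By the law of cosines, c² = b² + a² − 2·b·a·cos C = 1.0956e+05, so c ≈ 331.
Law of cosines again: cos A = (c² + b² − a²)/(2·c·b) ≈ 0.90296, so ∠A ≈ 25.45°.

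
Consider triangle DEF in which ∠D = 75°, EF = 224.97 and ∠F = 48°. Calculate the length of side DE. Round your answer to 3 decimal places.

The third angle is ∠E = 180° − ∠F − ∠D = 57.00°.
Law of sines: DE = EF·sin F/sin D ≈ 173.08.

173.083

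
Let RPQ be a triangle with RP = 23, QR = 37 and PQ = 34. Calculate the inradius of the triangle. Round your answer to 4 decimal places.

Semiperimeter s = (34 + 37 + 23)/2 = 47.
Heron's formula: area = √(47·13·10·24) ≈ 382.94.
Inradius = area/s = 382.94/47 ≈ 8.1476.

8.1476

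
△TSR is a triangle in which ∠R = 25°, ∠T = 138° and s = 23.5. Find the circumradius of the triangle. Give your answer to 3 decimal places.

The third angle is ∠S = 180° − ∠R − ∠T = 17.00°.
Law of sines: t = s·sin T/sin S ≈ 53.783.
Law of sines: r = s·sin R/sin S ≈ 33.969.
Circumradius = s/(2 sin S) ≈ 40.189.

40.189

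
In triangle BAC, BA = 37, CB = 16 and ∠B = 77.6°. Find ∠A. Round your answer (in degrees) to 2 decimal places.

By the law of cosines, AC² = CB² + BA² − 2·CB·BA·cos B = 1370.8, so AC ≈ 37.024.
Law of cosines again: cos A = (BA² + AC² − CB²)/(2·BA·AC) ≈ 0.90656, so ∠A ≈ 24.97°.

24.97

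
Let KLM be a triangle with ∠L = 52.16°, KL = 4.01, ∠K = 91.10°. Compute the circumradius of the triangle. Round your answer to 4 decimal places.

The third angle is ∠M = 180° − ∠K − ∠L = 36.74°.
Law of sines: LM = KL·sin K/sin M ≈ 6.7024.
Law of sines: MK = KL·sin L/sin M ≈ 5.294.
Circumradius = KL/(2 sin M) ≈ 3.3518.

R ≈ 3.3518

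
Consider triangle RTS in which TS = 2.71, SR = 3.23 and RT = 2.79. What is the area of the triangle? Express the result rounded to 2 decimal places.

3.59

Semiperimeter s = (2.71 + 3.23 + 2.79)/2 = 4.365.
Heron's formula: area = √(4.365·1.655·1.135·1.575) ≈ 3.5936.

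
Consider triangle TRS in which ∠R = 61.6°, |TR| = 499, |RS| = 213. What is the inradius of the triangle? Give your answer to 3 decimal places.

81.186

By the law of cosines, |ST|² = |TR|² + |RS|² − 2·|TR|·|RS|·cos R = 1.9326e+05, so |ST| ≈ 439.62.
Area = ½·|TR|·|RS|·sin R ≈ 46748.
Semiperimeter s = (213+439.62+499)/2 = 575.81.
Inradius = area/s = 46748/575.81 ≈ 81.186.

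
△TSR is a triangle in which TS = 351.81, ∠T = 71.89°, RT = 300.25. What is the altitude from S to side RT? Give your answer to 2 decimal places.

By the law of cosines, SR² = RT² + TS² − 2·RT·TS·cos T = 1.4825e+05, so SR ≈ 385.03.
Area = ½·RT·TS·sin T ≈ 50199.
The altitude from S has length 2·area/RT ≈ 334.38.

h_S ≈ 334.38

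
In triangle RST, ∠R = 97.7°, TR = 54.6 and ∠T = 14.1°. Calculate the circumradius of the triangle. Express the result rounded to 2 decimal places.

29.40

The third angle is ∠S = 180° − ∠T − ∠R = 68.20°.
Law of sines: ST = TR·sin R/sin S ≈ 58.275.
Law of sines: RS = TR·sin T/sin S ≈ 14.326.
Circumradius = TR/(2 sin S) ≈ 29.403.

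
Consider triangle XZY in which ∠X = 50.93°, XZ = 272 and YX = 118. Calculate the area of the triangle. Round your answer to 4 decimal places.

area ≈ 12459.2904

Area = ½·YX·XZ·sin X ≈ 12459.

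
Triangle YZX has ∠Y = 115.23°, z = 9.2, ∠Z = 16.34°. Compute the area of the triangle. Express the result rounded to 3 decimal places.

101.804

The third angle is ∠X = 180° − ∠Y − ∠Z = 48.43°.
Law of sines: y = z·sin Y/sin Z ≈ 29.581.
Law of sines: x = z·sin X/sin Z ≈ 24.465.
Area = ½·z·y·sin X ≈ 101.8.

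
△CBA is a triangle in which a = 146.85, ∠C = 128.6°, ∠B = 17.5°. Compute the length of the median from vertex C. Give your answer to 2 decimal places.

57.72

The third angle is ∠A = 180° − ∠C − ∠B = 33.90°.
Law of sines: c = a·sin C/sin A ≈ 205.77.
Law of sines: b = a·sin B/sin A ≈ 79.174.
Median from C: ½√(2·b² + 2·a² − c²) ≈ 57.719.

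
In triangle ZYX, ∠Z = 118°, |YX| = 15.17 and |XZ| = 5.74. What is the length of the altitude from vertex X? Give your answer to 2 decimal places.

Law of sines: sin Y = |XZ|·sin Z/|YX| ≈ 0.33409.
Since |YX| ≥ |XZ|, only the acute value applies: ∠Y ≈ 19.52°.
Then ∠X = 180° − ∠Z − ∠Y ≈ 42.48°.
Law of sines gives |ZY| = |YX|·sin X/sin Z ≈ 11.604.
Area = ½·|YX|·|XZ|·sin X ≈ 29.404.
The altitude from X has length 2·area/|ZY| ≈ 5.0681.

5.07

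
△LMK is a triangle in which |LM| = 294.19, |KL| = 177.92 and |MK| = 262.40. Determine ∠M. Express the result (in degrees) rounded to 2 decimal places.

∠M ≈ 36.73°

By the law of cosines, cos M = (|LM|² + |MK|² − |KL|²) / (2·|LM|·|MK|) ≈ 0.80151, so ∠M ≈ 36.73°.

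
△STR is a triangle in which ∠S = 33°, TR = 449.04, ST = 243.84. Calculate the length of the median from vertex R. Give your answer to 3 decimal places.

Law of sines: sin R = ST·sin S/TR ≈ 0.29575.
Since TR ≥ ST, only the acute value applies: ∠R ≈ 17.20°.
Then ∠T = 180° − ∠S − ∠R ≈ 129.80°.
Law of sines gives RS = TR·sin T/sin S ≈ 633.45.
Median from R: ½√(2·TR² + 2·RS² − ST²) ≈ 535.34.

535.337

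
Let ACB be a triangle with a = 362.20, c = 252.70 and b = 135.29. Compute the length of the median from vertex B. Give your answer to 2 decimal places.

304.87

Median from B: ½√(2·a² + 2·c² − b²) ≈ 304.87.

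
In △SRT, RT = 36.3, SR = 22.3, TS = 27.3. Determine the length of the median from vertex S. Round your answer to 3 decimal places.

17.084

Median from S: ½√(2·TS² + 2·SR² − RT²) ≈ 17.084.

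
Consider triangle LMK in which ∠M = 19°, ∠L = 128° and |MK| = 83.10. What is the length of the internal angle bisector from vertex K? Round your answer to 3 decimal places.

46.590

The third angle is ∠K = 180° − ∠L − ∠M = 33.00°.
Law of sines: |KL| = |MK|·sin M/sin L ≈ 34.333.
Law of sines: |LM| = |MK|·sin K/sin L ≈ 57.435.
The bisector from K has length 2·|MK|·|KL|·cos(∠K/2)/(|MK|+|KL|) ≈ 46.59.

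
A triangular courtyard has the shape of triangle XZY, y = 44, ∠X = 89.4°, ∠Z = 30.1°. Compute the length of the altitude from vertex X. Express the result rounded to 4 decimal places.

h_X ≈ 22.0665

The third angle is ∠Y = 180° − ∠X − ∠Z = 60.50°.
Law of sines: x = y·sin X/sin Y ≈ 50.551.
Law of sines: z = y·sin Z/sin Y ≈ 25.353.
Area = ½·y·x·sin Z ≈ 557.74.
The altitude from X has length 2·area/x ≈ 22.066.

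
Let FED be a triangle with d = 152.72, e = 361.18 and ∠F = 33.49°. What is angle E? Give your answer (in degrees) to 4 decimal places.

∠E ≈ 126.6902°

By the law of cosines, f² = e² + d² − 2·e·d·cos F = 61770, so f ≈ 248.54.
Law of cosines again: cos E = (d² + f² − e²)/(2·d·f) ≈ -0.59749, so ∠E ≈ 126.69°.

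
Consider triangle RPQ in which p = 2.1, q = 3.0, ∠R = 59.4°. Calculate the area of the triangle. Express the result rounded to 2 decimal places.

2.71

Area = ½·p·q·sin R ≈ 2.7113.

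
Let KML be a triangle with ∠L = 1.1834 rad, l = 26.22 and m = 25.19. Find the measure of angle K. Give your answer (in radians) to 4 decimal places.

0.8619

Law of sines: sin M = m·sin L/l ≈ 0.88952.
Since l ≥ m, only the acute value applies: ∠M ≈ 1.0963 rad.
Then ∠K = π − ∠L − ∠M ≈ 0.8619 rad.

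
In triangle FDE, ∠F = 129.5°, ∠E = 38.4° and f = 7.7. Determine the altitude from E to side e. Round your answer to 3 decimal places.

The third angle is ∠D = 180° − ∠E − ∠F = 12.10°.
Law of sines: d = f·sin D/sin F ≈ 2.0918.
Law of sines: e = f·sin E/sin F ≈ 6.1984.
Area = ½·f·d·sin E ≈ 5.0023.
The altitude from E has length 2·area/e ≈ 1.6141.

h_E ≈ 1.614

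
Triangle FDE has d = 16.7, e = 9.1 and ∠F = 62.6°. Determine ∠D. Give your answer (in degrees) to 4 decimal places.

84.5497

By the law of cosines, f² = d² + e² − 2·d·e·cos F = 221.83, so f ≈ 14.894.
Law of cosines again: cos D = (e² + f² − d²)/(2·e·f) ≈ 0.09498, so ∠D ≈ 84.55°.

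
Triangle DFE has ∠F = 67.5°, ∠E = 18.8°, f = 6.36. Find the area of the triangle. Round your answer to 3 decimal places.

The third angle is ∠D = 180° − ∠F − ∠E = 93.70°.
Law of sines: d = f·sin D/sin F ≈ 6.8697.
Law of sines: e = f·sin E/sin F ≈ 2.2185.
Area = ½·f·d·sin E ≈ 7.0401.

area ≈ 7.040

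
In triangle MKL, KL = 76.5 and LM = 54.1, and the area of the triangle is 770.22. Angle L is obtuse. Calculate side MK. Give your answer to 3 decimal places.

128.303

From area = ½·KL·LM·sin L, we get sin L = 2·area/(KL·LM) ≈ 0.37221.
Taking the obtuse solution, ∠L ≈ 158.15°.
Law of cosines then gives MK ≈ 128.3.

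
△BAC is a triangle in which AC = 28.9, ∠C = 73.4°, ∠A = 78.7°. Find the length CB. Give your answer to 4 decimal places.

60.5641

The third angle is ∠B = 180° − ∠A − ∠C = 27.90°.
Law of sines: CB = AC·sin A/sin B ≈ 60.564.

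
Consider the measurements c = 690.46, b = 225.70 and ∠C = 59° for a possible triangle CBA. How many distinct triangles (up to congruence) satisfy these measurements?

b·sin C = 225.70·sin(59°) ≈ 193.5.
Since c ≥ b, exactly one triangle exists.

1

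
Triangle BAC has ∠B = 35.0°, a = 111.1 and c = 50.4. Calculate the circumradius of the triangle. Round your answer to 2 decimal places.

By the law of cosines, b² = a² + c² − 2·a·c·cos B = 5709.8, so b ≈ 75.563.
Area = ½·a·c·sin B ≈ 1605.9.
Circumradius = b/(2 sin B) ≈ 65.87.

R ≈ 65.87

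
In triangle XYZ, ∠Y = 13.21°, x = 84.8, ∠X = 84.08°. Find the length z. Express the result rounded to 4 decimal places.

The third angle is ∠Z = 180° − ∠X − ∠Y = 82.71°.
Law of sines: z = x·sin Z/sin X ≈ 84.566.

84.5655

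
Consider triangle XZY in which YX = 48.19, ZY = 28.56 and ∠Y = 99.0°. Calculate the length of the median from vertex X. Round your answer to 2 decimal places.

By the law of cosines, XZ² = ZY² + YX² − 2·ZY·YX·cos Y = 3568.6, so XZ ≈ 59.737.
Median from X: ½√(2·YX² + 2·XZ² − ZY²) ≈ 52.359.

52.36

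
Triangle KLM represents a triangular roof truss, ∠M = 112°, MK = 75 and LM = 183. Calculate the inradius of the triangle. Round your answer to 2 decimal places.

r ≈ 26.50

By the law of cosines, KL² = LM² + MK² − 2·LM·MK·cos M = 49397, so KL ≈ 222.25.
Area = ½·LM·MK·sin M ≈ 6362.8.
Semiperimeter s = (183+75+222.25)/2 = 240.13.
Inradius = area/s = 6362.8/240.13 ≈ 26.498.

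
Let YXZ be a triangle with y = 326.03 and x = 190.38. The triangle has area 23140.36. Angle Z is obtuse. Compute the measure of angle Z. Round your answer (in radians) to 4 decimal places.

From area = ½·y·x·sin Z, we get sin Z = 2·area/(y·x) ≈ 0.74563.
Taking the obtuse solution, ∠Z ≈ 2.300 rad.

∠Z ≈ 2.3001 rad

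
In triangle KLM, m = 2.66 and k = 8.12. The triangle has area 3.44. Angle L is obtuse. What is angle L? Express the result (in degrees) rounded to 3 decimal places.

161.426

From area = ½·m·k·sin L, we get sin L = 2·area/(m·k) ≈ 0.31853.
Taking the obtuse solution, ∠L ≈ 161.43°.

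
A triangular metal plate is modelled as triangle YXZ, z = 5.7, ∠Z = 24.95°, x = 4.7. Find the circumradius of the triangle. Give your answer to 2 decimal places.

6.76

Law of sines: sin X = x·sin Z/z ≈ 0.34782.
Since z ≥ x, only the acute value applies: ∠X ≈ 20.35°.
Then ∠Y = 180° − ∠Z − ∠X ≈ 134.70°.
Law of sines gives y = z·sin Y/sin Z ≈ 9.6055.
Circumradius = z/(2 sin Z) ≈ 6.7563.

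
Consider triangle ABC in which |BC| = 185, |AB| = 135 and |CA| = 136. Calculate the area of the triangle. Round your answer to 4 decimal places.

9158.7676

Semiperimeter s = (185 + 136 + 135)/2 = 228.
Heron's formula: area = √(228·43·92·93) ≈ 9158.8.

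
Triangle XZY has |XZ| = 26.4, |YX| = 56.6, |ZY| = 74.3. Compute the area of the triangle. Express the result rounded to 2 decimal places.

Semiperimeter s = (74.3 + 56.6 + 26.4)/2 = 78.65.
Heron's formula: area = √(78.65·4.35·22.05·52.25) ≈ 627.83.

area ≈ 627.83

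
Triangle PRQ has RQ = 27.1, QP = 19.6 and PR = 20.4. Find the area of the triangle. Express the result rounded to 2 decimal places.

area ≈ 199.24

Semiperimeter s = (27.1 + 19.6 + 20.4)/2 = 33.55.
Heron's formula: area = √(33.55·6.45·13.95·13.15) ≈ 199.24.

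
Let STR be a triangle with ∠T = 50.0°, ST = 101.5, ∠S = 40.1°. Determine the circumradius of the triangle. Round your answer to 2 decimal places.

The third angle is ∠R = 180° − ∠S − ∠T = 89.90°.
Law of sines: TR = ST·sin S/sin R ≈ 65.379.
Law of sines: RS = ST·sin T/sin R ≈ 77.754.
Circumradius = ST/(2 sin R) ≈ 50.75.

50.75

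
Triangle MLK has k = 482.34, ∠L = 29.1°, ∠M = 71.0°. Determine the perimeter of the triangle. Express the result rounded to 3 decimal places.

The third angle is ∠K = 180° − ∠M − ∠L = 79.90°.
Law of sines: m = k·sin M/sin K ≈ 463.24.
Law of sines: l = k·sin L/sin K ≈ 238.27.
Semiperimeter s = (463.24+238.27+482.34)/2 = 591.93.
Perimeter = 463.24 + 238.27 + 482.34 = 1183.9.

perimeter ≈ 1183.852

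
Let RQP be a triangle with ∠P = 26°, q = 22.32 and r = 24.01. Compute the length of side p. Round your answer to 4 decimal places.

By the law of cosines, p² = r² + q² − 2·r·q·cos P = 111.33, so p ≈ 10.551.

10.5513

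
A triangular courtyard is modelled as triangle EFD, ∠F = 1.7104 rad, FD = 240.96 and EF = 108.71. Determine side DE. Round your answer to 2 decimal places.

By the law of cosines, DE² = EF² + FD² − 2·EF·FD·cos F = 77170, so DE ≈ 277.79.

277.79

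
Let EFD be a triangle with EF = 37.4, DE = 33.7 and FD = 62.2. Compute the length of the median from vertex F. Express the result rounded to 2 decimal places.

Median from F: ½√(2·EF² + 2·FD² − DE²) ≈ 48.476.

48.48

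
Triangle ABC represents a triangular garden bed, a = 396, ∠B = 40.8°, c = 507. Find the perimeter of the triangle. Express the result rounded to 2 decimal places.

By the law of cosines, b² = c² + a² − 2·c·a·cos B = 1.099e+05, so b ≈ 331.51.
Semiperimeter s = (396+331.51+507)/2 = 617.25.
Perimeter = 396 + 331.51 + 507 = 1234.5.

perimeter ≈ 1234.51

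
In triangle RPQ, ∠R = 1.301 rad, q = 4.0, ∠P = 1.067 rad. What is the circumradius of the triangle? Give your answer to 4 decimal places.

The third angle is ∠Q = π − ∠R − ∠P = 0.774 rad.
Law of sines: r = q·sin R/sin Q ≈ 5.5177.
Law of sines: p = q·sin P/sin Q ≈ 5.0136.
Circumradius = q/(2 sin Q) ≈ 2.8624.

2.8624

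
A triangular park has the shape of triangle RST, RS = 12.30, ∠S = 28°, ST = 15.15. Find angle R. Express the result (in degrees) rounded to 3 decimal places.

By the law of cosines, TR² = RS² + ST² − 2·RS·ST·cos S = 51.747, so TR ≈ 7.1935.
Law of cosines again: cos R = (TR² + RS² − ST²)/(2·TR·RS) ≈ -0.14967, so ∠R ≈ 98.61°.

∠R ≈ 98.608°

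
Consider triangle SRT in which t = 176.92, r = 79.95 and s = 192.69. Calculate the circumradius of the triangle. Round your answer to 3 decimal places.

By the law of cosines, cos S = (r² + t² − s²) / (2·r·t) ≈ 0.01991, so ∠S ≈ 88.86°.
Circumradius = s/(2 sin S) ≈ 96.364.

96.364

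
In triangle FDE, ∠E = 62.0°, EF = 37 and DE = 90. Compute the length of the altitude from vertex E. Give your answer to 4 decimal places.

h_E ≈ 36.9194

By the law of cosines, FD² = DE² + EF² − 2·DE·EF·cos E = 6342.3, so FD ≈ 79.639.
Area = ½·DE·EF·sin E ≈ 1470.1.
The altitude from E has length 2·area/FD ≈ 36.919.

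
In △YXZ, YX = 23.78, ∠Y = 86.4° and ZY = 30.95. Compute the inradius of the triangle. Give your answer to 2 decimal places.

7.94

By the law of cosines, XZ² = ZY² + YX² − 2·ZY·YX·cos Y = 1431, so XZ ≈ 37.828.
Area = ½·ZY·YX·sin Y ≈ 367.27.
Semiperimeter s = (37.828+30.95+23.78)/2 = 46.279.
Inradius = area/s = 367.27/46.279 ≈ 7.936.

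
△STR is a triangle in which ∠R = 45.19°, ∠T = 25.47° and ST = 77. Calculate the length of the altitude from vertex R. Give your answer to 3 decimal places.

44.040

The third angle is ∠S = 180° − ∠T − ∠R = 109.34°.
Law of sines: TR = ST·sin S/sin R ≈ 102.41.
Law of sines: RS = ST·sin T/sin R ≈ 46.674.
Area = ½·ST·TR·sin T ≈ 1695.6.
The altitude from R has length 2·area/ST ≈ 44.04.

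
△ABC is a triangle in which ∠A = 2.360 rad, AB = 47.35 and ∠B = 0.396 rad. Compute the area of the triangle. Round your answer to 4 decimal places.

area ≈ 809.8555

The third angle is ∠C = π − ∠A − ∠B = 0.386 rad.
Law of sines: BC = AB·sin A/sin C ≈ 88.681.
Law of sines: CA = AB·sin B/sin C ≈ 48.561.
Area = ½·AB·BC·sin B ≈ 809.86.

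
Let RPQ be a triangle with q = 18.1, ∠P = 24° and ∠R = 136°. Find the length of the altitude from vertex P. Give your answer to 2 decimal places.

12.57

The third angle is ∠Q = 180° − ∠R − ∠P = 20.00°.
Law of sines: r = q·sin R/sin Q ≈ 36.762.
Law of sines: p = q·sin P/sin Q ≈ 21.525.
Area = ½·q·r·sin P ≈ 135.32.
The altitude from P has length 2·area/p ≈ 12.573.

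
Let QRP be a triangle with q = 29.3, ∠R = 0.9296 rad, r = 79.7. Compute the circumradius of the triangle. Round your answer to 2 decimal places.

49.73

Law of sines: sin Q = q·sin R/r ≈ 0.29461.
Since r ≥ q, only the acute value applies: ∠Q ≈ 0.2990 rad.
Then ∠P = π − ∠R − ∠Q ≈ 1.9129 rad.
Law of sines gives p = r·sin P/sin R ≈ 93.689.
Circumradius = r/(2 sin R) ≈ 49.727.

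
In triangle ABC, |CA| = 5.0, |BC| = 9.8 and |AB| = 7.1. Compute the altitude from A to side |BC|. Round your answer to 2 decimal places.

Semiperimeter s = (9.8 + 5 + 7.1)/2 = 10.95.
Heron's formula: area = √(10.95·1.15·5.95·3.85) ≈ 16.984.
The altitude from A has length 2·area/|BC| ≈ 3.4662.

3.47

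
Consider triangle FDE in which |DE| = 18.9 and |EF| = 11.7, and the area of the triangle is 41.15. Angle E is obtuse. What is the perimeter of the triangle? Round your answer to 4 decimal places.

From area = ½·|DE|·|EF|·sin E, we get sin E = 2·area/(|DE|·|EF|) ≈ 0.37218.
Taking the obtuse solution, ∠E ≈ 158.15°.
Law of cosines then gives |FD| ≈ 30.076.
Perimeter = 18.9 + 11.7 + 30.076 = 60.676.

60.6764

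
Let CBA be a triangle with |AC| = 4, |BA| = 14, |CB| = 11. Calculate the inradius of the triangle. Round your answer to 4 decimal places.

Semiperimeter s = (14 + 4 + 11)/2 = 14.5.
Heron's formula: area = √(14.5·0.5·10.5·3.5) ≈ 16.323.
Inradius = area/s = 16.323/14.5 ≈ 1.1257.

r ≈ 1.1257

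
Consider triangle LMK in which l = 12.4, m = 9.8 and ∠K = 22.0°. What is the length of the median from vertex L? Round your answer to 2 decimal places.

By the law of cosines, k² = l² + m² − 2·l·m·cos K = 24.457, so k ≈ 4.9454.
Median from L: ½√(2·m² + 2·k² − l²) ≈ 4.67.

m_L ≈ 4.67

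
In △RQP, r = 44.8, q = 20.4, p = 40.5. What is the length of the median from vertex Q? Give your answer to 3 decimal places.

Median from Q: ½√(2·p² + 2·r² − q²) ≈ 41.468.

41.468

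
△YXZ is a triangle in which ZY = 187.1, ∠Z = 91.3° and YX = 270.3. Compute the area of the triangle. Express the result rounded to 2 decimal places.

17852.23

Law of sines: sin X = ZY·sin Z/YX ≈ 0.69202.
Since YX ≥ ZY, only the acute value applies: ∠X ≈ 43.79°.
Then ∠Y = 180° − ∠Z − ∠X ≈ 44.91°.
Law of sines gives XZ = YX·sin Y/sin Z ≈ 190.88.
Area = ½·YX·ZY·sin Y ≈ 17852.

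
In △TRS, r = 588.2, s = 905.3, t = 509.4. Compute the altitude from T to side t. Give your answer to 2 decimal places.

h_T ≈ 549.38

Semiperimeter p = (509.4 + 588.2 + 905.3)/2 = 1001.4.
Heron's formula: area = √(1001.4·492.05·413.25·96.15) ≈ 1.3993e+05.
The altitude from T has length 2·area/t ≈ 549.38.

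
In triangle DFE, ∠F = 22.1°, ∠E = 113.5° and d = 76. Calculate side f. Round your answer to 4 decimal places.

The third angle is ∠D = 180° − ∠F − ∠E = 44.40°.
Law of sines: f = d·sin F/sin D ≈ 40.867.

40.8669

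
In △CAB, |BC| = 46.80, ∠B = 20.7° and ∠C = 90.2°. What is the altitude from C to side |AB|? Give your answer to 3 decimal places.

16.543

The third angle is ∠A = 180° − ∠B − ∠C = 69.10°.
Law of sines: |AB| = |BC|·sin C/sin A ≈ 50.096.
Law of sines: |CA| = |BC|·sin B/sin A ≈ 17.708.
Area = ½·|BC|·|AB|·sin B ≈ 414.36.
The altitude from C has length 2·area/|AB| ≈ 16.543.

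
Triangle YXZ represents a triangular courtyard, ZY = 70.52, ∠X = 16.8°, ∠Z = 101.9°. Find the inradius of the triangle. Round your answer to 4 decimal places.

28.2218

The third angle is ∠Y = 180° − ∠X − ∠Z = 61.30°.
Law of sines: XZ = ZY·sin Y/sin X ≈ 214.01.
Law of sines: YX = ZY·sin Z/sin X ≈ 238.74.
Area = ½·ZY·XZ·sin Z ≈ 7383.9.
Semiperimeter s = (214.01+70.52+238.74)/2 = 261.64.
Inradius = area/s = 7383.9/261.64 ≈ 28.222.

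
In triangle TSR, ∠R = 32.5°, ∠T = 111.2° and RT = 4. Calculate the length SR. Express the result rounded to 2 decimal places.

6.30

The third angle is ∠S = 180° − ∠R − ∠T = 36.30°.
Law of sines: SR = RT·sin T/sin S ≈ 6.2993.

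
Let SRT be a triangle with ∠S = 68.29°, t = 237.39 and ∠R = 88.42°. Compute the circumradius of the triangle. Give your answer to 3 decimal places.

300.201

The third angle is ∠T = 180° − ∠S − ∠R = 23.29°.
Law of sines: s = t·sin S/sin T ≈ 557.81.
Law of sines: r = t·sin R/sin T ≈ 600.17.
Circumradius = t/(2 sin T) ≈ 300.2.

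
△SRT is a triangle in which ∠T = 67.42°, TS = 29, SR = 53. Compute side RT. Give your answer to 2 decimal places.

56.87

Law of sines: sin R = TS·sin T/SR ≈ 0.50523.
Since SR ≥ TS, only the acute value applies: ∠R ≈ 30.35°.
Then ∠S = 180° − ∠T − ∠R ≈ 82.23°.
Law of sines gives RT = SR·sin S/sin T ≈ 56.874.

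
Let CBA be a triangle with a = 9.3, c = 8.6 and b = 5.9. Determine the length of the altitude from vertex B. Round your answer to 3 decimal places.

Semiperimeter s = (8.6 + 5.9 + 9.3)/2 = 11.9.
Heron's formula: area = √(11.9·3.3·6·2.6) ≈ 24.751.
The altitude from B has length 2·area/b ≈ 8.3902.

h_B ≈ 8.390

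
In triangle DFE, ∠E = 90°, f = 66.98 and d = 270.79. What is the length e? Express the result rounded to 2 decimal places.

278.95

By the law of cosines, e² = d² + f² − 2·d·f·cos E = 77814, so e ≈ 278.95.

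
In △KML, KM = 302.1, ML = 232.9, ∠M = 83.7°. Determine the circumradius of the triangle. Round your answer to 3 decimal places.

By the law of cosines, LK² = KM² + ML² − 2·KM·ML·cos M = 1.3007e+05, so LK ≈ 360.65.
Area = ½·KM·ML·sin M ≈ 34967.
Circumradius = LK/(2 sin M) ≈ 181.42.

181.418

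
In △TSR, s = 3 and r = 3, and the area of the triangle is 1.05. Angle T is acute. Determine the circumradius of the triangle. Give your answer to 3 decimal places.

From area = ½·s·r·sin T, we get sin T = 2·area/(s·r) ≈ 0.23333.
Taking the acute solution, ∠T ≈ 13.49°.
Law of cosines then gives t ≈ 0.70488.
Circumradius = t/(2 sin T) ≈ 1.5105.

1.510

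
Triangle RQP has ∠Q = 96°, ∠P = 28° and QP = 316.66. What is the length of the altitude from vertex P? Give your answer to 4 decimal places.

h_P ≈ 314.9253

The third angle is ∠R = 180° − ∠Q − ∠P = 56.00°.
Law of sines: PR = QP·sin Q/sin R ≈ 379.87.
Law of sines: RQ = QP·sin P/sin R ≈ 179.32.
Area = ½·QP·PR·sin P ≈ 28236.
The altitude from P has length 2·area/RQ ≈ 314.93.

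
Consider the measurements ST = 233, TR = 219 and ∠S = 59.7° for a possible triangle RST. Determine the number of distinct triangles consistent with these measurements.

2

ST·sin S = 233·sin(59.7°) ≈ 201.2.
Since ST sin S < TR < ST (201.2 < 219 < 233), two triangles exist.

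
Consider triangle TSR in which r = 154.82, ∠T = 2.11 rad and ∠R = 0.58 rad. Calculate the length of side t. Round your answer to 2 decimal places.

242.42

The third angle is ∠S = π − ∠R − ∠T = 0.452 rad.
Law of sines: t = r·sin T/sin R ≈ 242.42.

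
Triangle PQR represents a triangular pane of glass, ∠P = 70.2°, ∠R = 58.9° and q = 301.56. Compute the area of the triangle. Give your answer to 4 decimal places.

area ≈ 47203.4371

The third angle is ∠Q = 180° − ∠R − ∠P = 50.90°.
Law of sines: p = q·sin P/sin Q ≈ 365.61.
Law of sines: r = q·sin R/sin Q ≈ 332.73.
Area = ½·q·p·sin R ≈ 47203.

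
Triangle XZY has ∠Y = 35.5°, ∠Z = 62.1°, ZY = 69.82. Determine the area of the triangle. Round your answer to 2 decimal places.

1261.98

The third angle is ∠X = 180° − ∠Z − ∠Y = 82.40°.
Law of sines: YX = ZY·sin Z/sin X ≈ 62.251.
Law of sines: XZ = ZY·sin Y/sin X ≈ 40.904.
Area = ½·ZY·YX·sin Y ≈ 1262.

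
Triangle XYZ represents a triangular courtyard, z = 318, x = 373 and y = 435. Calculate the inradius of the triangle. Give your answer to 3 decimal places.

102.875

Semiperimeter s = (373 + 435 + 318)/2 = 563.
Heron's formula: area = √(563·190·128·245) ≈ 57919.
Inradius = area/s = 57919/563 ≈ 102.88.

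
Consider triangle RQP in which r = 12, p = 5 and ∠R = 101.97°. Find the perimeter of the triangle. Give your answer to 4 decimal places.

26.9209

Law of sines: sin P = p·sin R/r ≈ 0.40761.
Since r ≥ p, only the acute value applies: ∠P ≈ 24.05°.
Then ∠Q = 180° − ∠R − ∠P ≈ 53.98°.
Law of sines gives q = r·sin Q/sin R ≈ 9.9209.
Semiperimeter s = (12+9.9209+5)/2 = 13.46.
Perimeter = 12 + 9.9209 + 5 = 26.921.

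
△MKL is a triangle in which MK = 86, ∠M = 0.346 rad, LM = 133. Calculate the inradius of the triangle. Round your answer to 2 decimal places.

By the law of cosines, KL² = LM² + MK² − 2·LM·MK·cos M = 3564.7, so KL ≈ 59.705.
Area = ½·LM·MK·sin M ≈ 1939.5.
Semiperimeter s = (59.705+133+86)/2 = 139.35.
Inradius = area/s = 1939.5/139.35 ≈ 13.918.

13.92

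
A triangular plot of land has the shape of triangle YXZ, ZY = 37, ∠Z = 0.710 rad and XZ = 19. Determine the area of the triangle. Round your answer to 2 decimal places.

area ≈ 229.12

Area = ½·XZ·ZY·sin Z ≈ 229.12.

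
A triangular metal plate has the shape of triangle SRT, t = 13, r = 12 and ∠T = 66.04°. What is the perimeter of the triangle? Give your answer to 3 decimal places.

Law of sines: sin R = r·sin T/t ≈ 0.84353.
Since t ≥ r, only the acute value applies: ∠R ≈ 57.52°.
Then ∠S = 180° − ∠T − ∠R ≈ 56.44°.
Law of sines gives s = t·sin S/sin T ≈ 11.855.
Semiperimeter p = (11.855+12+13)/2 = 18.428.
Perimeter = 11.855 + 12 + 13 = 36.855.

36.855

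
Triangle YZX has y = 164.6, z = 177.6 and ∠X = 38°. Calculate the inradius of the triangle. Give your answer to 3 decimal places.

r ≈ 39.617

By the law of cosines, x² = y² + z² − 2·y·z·cos X = 12563, so x ≈ 112.09.
Area = ½·y·z·sin X ≈ 8998.8.
Semiperimeter s = (164.6+177.6+112.09)/2 = 227.14.
Inradius = area/s = 8998.8/227.14 ≈ 39.617.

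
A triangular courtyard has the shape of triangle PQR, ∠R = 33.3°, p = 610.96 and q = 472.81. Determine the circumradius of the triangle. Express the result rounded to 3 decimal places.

By the law of cosines, r² = p² + q² − 2·p·q·cos R = 1.1395e+05, so r ≈ 337.56.
Area = ½·p·q·sin R ≈ 79298.
Circumradius = r/(2 sin R) ≈ 307.42.

307.417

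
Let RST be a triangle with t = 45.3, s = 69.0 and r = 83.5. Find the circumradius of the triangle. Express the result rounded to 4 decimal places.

By the law of cosines, cos R = (s² + t² − r²) / (2·s·t) ≈ -0.02546, so ∠R ≈ 91.46°.
Circumradius = r/(2 sin R) ≈ 41.764.

41.7635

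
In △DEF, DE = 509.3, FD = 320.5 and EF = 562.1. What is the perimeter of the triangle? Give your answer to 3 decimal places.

Perimeter = 562.1 + 320.5 + 509.3 = 1391.9.

perimeter ≈ 1391.900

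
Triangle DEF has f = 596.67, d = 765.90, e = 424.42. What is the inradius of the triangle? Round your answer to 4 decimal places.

r ≈ 141.0075

Semiperimeter s = (765.9 + 424.42 + 596.67)/2 = 893.49.
Heron's formula: area = √(893.49·127.59·469.07·296.82) ≈ 1.2599e+05.
Inradius = area/s = 1.2599e+05/893.49 ≈ 141.01.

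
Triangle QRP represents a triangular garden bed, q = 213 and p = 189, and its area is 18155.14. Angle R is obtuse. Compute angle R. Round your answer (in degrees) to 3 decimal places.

∠R ≈ 115.583°

From area = ½·p·q·sin R, we get sin R = 2·area/(p·q) ≈ 0.90196.
Taking the obtuse solution, ∠R ≈ 115.58°.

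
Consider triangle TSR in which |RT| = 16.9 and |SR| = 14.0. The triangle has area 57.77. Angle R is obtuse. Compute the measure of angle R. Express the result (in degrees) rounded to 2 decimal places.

∠R ≈ 150.77°

From area = ½·|SR|·|RT|·sin R, we get sin R = 2·area/(|SR|·|RT|) ≈ 0.48833.
Taking the obtuse solution, ∠R ≈ 150.77°.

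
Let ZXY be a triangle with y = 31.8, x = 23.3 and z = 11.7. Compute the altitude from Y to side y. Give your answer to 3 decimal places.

h_Y ≈ 6.807

Semiperimeter s = (11.7 + 23.3 + 31.8)/2 = 33.4.
Heron's formula: area = √(33.4·21.7·10.1·1.6) ≈ 108.22.
The altitude from Y has length 2·area/y ≈ 6.8065.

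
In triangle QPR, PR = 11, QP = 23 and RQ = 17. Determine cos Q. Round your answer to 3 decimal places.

0.891

By the law of cosines, cos Q = (RQ² + QP² − PR²) / (2·RQ·QP) ≈ 0.89130, so ∠Q ≈ 26.96°.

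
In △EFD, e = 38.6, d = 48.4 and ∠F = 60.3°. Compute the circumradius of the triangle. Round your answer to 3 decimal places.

25.621

By the law of cosines, f² = d² + e² − 2·d·e·cos F = 1981.2, so f ≈ 44.511.
Area = ½·d·e·sin F ≈ 811.41.
Circumradius = f/(2 sin F) ≈ 25.621.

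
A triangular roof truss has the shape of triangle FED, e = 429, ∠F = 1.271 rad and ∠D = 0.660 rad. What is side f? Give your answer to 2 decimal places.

The third angle is ∠E = π − ∠D − ∠F = 1.211 rad.
Law of sines: f = e·sin F/sin E ≈ 437.97.

437.97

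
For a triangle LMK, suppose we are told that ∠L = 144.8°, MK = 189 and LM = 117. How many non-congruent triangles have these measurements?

1

LM·sin L = 117·sin(144.8°) ≈ 67.44.
Since ∠L is not acute, a triangle exists only if MK > LM; here MK > LM, so there is exactly one triangle.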